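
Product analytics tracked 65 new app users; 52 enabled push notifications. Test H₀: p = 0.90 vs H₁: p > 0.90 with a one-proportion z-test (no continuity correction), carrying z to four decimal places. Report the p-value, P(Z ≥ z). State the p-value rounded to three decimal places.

With x = 52 successes in n = 65, p̂ = 0.80000.
Null standard error: √(0.90·0.10/65) = √0.001384615 = 0.037210.
z = (p̂ − p₀)/SE = (52/65 − 0.90)/0.037210 ≈ -2.6874.
From the standard normal, P(Z ≥ z) = 0.996.

p-value = 0.996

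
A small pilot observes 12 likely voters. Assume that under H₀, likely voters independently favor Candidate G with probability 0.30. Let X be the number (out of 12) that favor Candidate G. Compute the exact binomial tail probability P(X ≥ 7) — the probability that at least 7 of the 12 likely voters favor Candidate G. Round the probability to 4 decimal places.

X ~ Binomial(n=12, p=0.30).
P(X ≥ 7) = Σ_{j=7}^{12} C(12,j)·0.30^j·0.70^{12−j}.
= 0.029111 + 0.007798 + 0.001485 + 0.000191 + 0.000015 + 0.000001 = 0.0386.

P = 0.0386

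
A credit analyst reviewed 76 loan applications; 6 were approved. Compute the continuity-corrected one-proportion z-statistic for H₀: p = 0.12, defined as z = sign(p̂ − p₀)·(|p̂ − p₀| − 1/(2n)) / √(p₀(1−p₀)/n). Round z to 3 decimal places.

p̂ = 6/76 = 0.07895. p̂ − p₀ = -0.041053.
1/(2n) = 0.006579.
Corrected numerator: |-0.041053| − 0.006579 = 0.034474.
Null standard error: √(0.12·0.88/76) = √0.001389474 = 0.037276.
z = (−)0.034474/0.037276 = -0.925.

z = -0.925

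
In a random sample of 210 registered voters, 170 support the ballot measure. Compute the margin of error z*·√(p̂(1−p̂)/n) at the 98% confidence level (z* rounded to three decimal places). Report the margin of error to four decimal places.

ME = 0.0630

The sample proportion is 170/210 = 0.80952.
Standard error of p̂: √(0.154195/210) = √0.000734262 = 0.027097.
The 98% critical value is z* = 2.326.
ME = 2.326·0.027097 = 0.0630.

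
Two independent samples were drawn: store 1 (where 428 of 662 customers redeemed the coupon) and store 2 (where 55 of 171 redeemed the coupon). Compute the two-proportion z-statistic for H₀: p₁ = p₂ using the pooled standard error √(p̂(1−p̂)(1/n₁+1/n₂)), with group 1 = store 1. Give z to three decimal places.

z = 7.673

Sample proportions: p̂₁ = 428/662 = 0.64653 and p̂₂ = 55/171 = 0.32164.
Pooling: p̂ = 483/833 = 0.57983.
SE = √[p̂(1−p̂)(1/n₁+1/n₂)] = √[0.57983·0.42017·(1/662+1/171)] ≈ 0.042341.
z = 0.32489/0.042341 = 7.673.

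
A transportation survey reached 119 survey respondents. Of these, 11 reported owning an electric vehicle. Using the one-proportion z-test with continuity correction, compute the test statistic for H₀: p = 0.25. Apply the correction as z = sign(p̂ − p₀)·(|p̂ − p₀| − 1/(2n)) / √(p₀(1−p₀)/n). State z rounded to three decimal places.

z = -3.864

With x = 11 successes in n = 119, p̂ = 0.09244. p̂ − p₀ = -0.157563.
Continuity correction 1/(2n) = 1/238 = 0.004202.
Corrected numerator: |-0.157563| − 0.004202 = 0.153361.
SE₀ = √(0.25·0.75/119) = 0.039694.
z = (−)0.153361/0.039694 = -3.864.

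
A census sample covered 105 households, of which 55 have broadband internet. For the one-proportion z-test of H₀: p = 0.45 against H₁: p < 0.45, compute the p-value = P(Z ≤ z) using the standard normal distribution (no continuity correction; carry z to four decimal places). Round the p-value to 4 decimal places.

p-value = 0.9358

Sample proportion p̂ = 55/105 = 0.52381.
SE₀ = √(0.45·0.55/105) = 0.048550.
z = (p̂ − p₀)/SE = (55/105 − 0.45)/0.048550 ≈ 1.5203.
From the standard normal, P(Z ≤ z) = 0.9358.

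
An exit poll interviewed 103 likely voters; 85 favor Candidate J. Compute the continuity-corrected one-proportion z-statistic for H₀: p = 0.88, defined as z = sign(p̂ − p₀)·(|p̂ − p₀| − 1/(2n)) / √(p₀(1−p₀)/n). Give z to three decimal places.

The sample proportion is 85/103 = 0.82524. p̂ − p₀ = -0.054757.
Continuity correction 1/(2n) = 1/206 = 0.004854.
Corrected numerator: |-0.054757| − 0.004854 = 0.049903.
Null standard error: √(0.88·0.12/103) = √0.001025243 = 0.032019.
z = (−)0.049903/0.032019 = -1.559.

z = -1.559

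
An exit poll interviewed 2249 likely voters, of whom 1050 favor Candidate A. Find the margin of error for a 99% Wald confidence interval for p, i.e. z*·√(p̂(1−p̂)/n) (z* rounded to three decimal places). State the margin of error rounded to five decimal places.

ME = 0.02710

Sample proportion p̂ = 1050/2249 = 0.46687.
SE = √(p̂(1−p̂)/n) = √(0.248903/2249) = 0.010520.
The 99% critical value is z* = 2.576.
So ME = 0.02710.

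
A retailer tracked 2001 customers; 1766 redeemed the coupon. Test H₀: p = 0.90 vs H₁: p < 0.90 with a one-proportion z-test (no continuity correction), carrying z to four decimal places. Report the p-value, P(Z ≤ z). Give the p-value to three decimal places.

p̂ = 1766/2001 = 0.88256.
Null standard error: √(0.90·0.10/2001) = √0.000044978 = 0.006707.
Test statistic (full precision, shown to 4 dp): z = (1766/2001 − 0.90)/SE₀ ≈ -2.6006.
p-value = P(Z ≤ z) with z = -2.6006 → 0.005.

p-value = 0.005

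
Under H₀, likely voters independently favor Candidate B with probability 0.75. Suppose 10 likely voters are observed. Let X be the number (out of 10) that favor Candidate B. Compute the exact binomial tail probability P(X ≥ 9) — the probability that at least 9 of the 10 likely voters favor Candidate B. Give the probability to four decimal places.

X is binomial with n = 10 and p = 0.75.
P(X ≥ 9) = C(10,9)·0.75^9·0.25^1 + C(10,10)·0.75^10·0.25^0.
= 0.187712 + 0.056314 = 0.2440.

P = 0.2440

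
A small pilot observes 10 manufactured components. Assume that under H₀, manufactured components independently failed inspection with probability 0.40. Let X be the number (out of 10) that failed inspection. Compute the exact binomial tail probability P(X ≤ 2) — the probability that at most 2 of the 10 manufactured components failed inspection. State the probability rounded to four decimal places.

X is binomial with n = 10 and p = 0.40.
P(X ≤ 2) = C(10,0)·0.40^0·0.60^10 + C(10,1)·0.40^1·0.60^9 + C(10,2)·0.40^2·0.60^8.
= 0.006047 + 0.040311 + 0.120932 = 0.1673.

P = 0.1673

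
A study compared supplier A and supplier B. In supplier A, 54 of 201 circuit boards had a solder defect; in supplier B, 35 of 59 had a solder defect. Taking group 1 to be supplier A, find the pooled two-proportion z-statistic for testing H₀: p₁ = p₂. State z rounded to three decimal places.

z = -4.620

p̂₁ = 54/201 = 0.26866, p̂₂ = 35/59 = 0.59322.
Pooling: p̂ = 89/260 = 0.34231.
Pooled SE = √[0.2251331·0.02192428] ≈ 0.070256.
z = (p̂₁ − p̂₂)/SE = (0.26866 − 0.59322)/0.070256 = -0.32456/0.070256 = -4.620.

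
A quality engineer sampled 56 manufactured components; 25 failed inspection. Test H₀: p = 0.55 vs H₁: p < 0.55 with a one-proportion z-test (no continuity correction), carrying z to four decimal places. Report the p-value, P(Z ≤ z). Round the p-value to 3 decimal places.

p-value = 0.060

Sample proportion p̂ = 25/56 = 0.44643.
SE₀ = √(0.55·0.45/56) = 0.066480.
Test statistic (full precision, shown to 4 dp): z = (25/56 − 0.55)/SE₀ ≈ -1.5579.
p-value = P(Z ≤ z) with z = -1.5579 → 0.060.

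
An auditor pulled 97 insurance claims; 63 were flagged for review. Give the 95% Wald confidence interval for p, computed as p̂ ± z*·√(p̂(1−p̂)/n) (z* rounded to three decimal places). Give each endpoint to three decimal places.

(0.555, 0.744)

p̂ = 63/97 = 0.64948.
SE(p̂) = √(0.64948·0.35052/97) = 0.048445.
z* = 1.960 at the 95% level.
Margin of error: 1.960 × 0.048445 = 0.09495.
So the interval runs from 0.555 to 0.744.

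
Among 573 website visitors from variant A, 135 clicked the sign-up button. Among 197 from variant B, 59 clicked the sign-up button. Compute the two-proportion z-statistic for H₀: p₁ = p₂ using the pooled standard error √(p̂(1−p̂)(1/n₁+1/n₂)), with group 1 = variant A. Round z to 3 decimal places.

Sample proportions: p̂₁ = 135/573 = 0.23560 and p̂₂ = 59/197 = 0.29949.
Pooling: p̂ = 194/770 = 0.25195.
SE = √[p̂(1−p̂)(1/n₁+1/n₂)] = √[0.25195·0.74805·(1/573+1/197)] ≈ 0.035856.
z = -0.06389/0.035856 = -1.782.

z = -1.782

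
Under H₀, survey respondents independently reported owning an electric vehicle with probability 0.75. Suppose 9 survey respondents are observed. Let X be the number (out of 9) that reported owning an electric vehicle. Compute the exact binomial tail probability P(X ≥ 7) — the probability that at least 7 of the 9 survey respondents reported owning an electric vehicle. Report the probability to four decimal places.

X is binomial with n = 9 and p = 0.75.
P(X ≥ 7) = C(9,7)·0.75^7·0.25^2 + C(9,8)·0.75^8·0.25^1 + C(9,9)·0.75^9·0.25^0.
= 0.300339 + 0.225254 + 0.075085 = 0.6007.

P = 0.6007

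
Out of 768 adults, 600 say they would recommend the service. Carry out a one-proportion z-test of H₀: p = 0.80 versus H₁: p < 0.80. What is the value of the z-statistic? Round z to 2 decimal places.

p̂ = 600/768 = 0.78125.
SE₀ = √(0.80·0.20/768) = 0.014434.
Test statistic: z = -0.01875/0.014434 = -1.30.

z = -1.30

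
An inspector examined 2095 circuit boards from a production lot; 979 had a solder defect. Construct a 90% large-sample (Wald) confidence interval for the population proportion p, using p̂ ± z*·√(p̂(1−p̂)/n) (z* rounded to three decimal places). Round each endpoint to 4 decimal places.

(0.4494, 0.4852)

With x = 979 successes in n = 2095, p̂ = 0.46730.
Standard error of p̂: √(0.248931/2095) = √0.000118821 = 0.010901.
For 90% confidence, z* = 1.645.
Margin = 1.645·0.010901 = 0.01793.
CI: 0.46730 ± 0.01793 = (0.4494, 0.4852).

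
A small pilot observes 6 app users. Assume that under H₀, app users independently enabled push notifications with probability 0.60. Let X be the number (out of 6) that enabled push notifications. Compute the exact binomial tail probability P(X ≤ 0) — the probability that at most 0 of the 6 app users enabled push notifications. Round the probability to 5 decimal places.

X ~ Binomial(n=6, p=0.60).
P(X ≤ 0) = C(6,0)·0.60^0·0.40^6.
= 0.004096 = 0.00410.

P = 0.00410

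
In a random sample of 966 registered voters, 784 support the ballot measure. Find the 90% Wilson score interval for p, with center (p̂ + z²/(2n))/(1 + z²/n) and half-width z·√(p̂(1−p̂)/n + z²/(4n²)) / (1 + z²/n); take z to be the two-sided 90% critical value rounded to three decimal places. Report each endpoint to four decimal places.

(0.7900, 0.8314)

Here p̂ = 784/966 = 0.81159 and z = 1.645 (z² = 2.706025).
Denominator 1 + z²/n = 1 + 2.706025/966 = 1.002801.
Center = (0.81159 + 0.001401)/1.002801 = 0.81072.
Radicand: p̂(1−p̂)/n + z²/(4n²) = 0.000158291 + 0.000000725 = 0.000159016.
Half-width = 1.645·√0.000159016/1.002801 = 0.02069.
Interval: 0.81072 ± 0.02069 → (0.7900, 0.8314).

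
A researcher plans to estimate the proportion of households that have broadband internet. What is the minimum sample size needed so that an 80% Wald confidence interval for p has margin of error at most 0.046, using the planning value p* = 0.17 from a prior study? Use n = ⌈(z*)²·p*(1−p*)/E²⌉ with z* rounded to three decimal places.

n = 110

z* = 1.282 at the 80% level.
p*(1−p*) = 0.1411.
Required n before rounding: 1.643524 × 0.1411 / 0.046² = 109.594.
⌈109.594⌉ = 110.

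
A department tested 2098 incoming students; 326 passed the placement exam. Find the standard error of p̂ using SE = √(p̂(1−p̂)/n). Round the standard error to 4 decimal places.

SE = 0.0079

Sample proportion p̂ = 326/2098 = 0.15539.
p̂(1−p̂) = 0.131244.
SE = √(0.131244/2098) = 0.0079.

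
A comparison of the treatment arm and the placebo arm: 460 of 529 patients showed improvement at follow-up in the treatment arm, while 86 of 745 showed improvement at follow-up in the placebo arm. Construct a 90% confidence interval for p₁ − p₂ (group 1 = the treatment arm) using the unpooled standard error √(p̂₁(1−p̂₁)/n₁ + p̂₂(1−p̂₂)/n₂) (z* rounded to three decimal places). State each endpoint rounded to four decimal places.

(0.7233, 0.7850)

p̂₁ = 460/529 = 0.86957, p̂₂ = 86/745 = 0.11544; p̂₁ − p̂₂ = 0.75413.
SE = √(0.000214407 + 0.000137061) = √0.000351468 = 0.018748.
For 90% confidence, z* = 1.645. Margin = 1.645·0.018748 = 0.03084.
So the interval runs from 0.7233 to 0.7850.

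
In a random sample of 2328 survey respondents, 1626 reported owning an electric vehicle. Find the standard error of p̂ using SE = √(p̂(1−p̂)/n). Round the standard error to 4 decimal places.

Sample proportion p̂ = 1626/2328 = 0.69845.
p̂(1−p̂) = 0.69845·0.30155 = 0.210618.
SE = √(0.210618/2328) = 0.0095.

SE = 0.0095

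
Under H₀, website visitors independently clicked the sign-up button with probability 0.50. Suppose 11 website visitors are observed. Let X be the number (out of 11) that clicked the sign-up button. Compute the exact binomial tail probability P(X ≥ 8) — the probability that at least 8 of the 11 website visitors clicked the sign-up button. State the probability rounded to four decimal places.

X ~ Binomial(n=11, p=0.50).
P(X ≥ 8) = C(11,8)·0.50^8·0.50^3 + C(11,9)·0.50^9·0.50^2 + C(11,10)·0.50^10·0.50^1 + C(11,11)·0.50^11·0.50^0.
= 0.080566 + 0.026855 + 0.005371 + 0.000488 = 0.1133.

P = 0.1133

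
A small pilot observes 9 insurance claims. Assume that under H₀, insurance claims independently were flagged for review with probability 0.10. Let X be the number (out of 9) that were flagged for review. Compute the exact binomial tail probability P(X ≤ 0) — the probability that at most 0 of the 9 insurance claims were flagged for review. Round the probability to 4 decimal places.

P = 0.3874

X ~ Binomial(n=9, p=0.10).
P(X ≤ 0) = C(9,0)·0.10^0·0.90^9.
= 0.387420 = 0.3874.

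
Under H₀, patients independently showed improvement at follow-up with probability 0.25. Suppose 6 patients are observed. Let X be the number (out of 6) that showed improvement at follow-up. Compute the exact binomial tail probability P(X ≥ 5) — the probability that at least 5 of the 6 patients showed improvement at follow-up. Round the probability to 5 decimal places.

P = 0.00464

X ~ Binomial(n=6, p=0.25).
P(X ≥ 5) = C(6,5)·0.25^5·0.75^1 + C(6,6)·0.25^6·0.75^0.
= 0.004395 + 0.000244 = 0.00464.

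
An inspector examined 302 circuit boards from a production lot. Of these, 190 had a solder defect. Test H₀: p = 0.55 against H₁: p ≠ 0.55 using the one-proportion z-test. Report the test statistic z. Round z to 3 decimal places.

z = 2.764

The sample proportion is 190/302 = 0.62914.
Under H₀, SE = √(p₀(1−p₀)/n) = √(0.55·0.45/302) = √0.000819536 = 0.028628.
z = (p̂ − p₀)/SE = (0.62914 − 0.55)/0.028628 = 2.764.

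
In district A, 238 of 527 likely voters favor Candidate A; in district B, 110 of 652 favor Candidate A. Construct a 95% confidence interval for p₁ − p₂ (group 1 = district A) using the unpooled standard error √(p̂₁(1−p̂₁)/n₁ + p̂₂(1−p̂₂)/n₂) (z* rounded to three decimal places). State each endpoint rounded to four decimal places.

(0.2316, 0.3342)

p̂₁ = 238/527 = 0.45161, p̂₂ = 110/652 = 0.16871; p̂₁ − p̂₂ = 0.28290.
SE = √(0.000469941 + 0.000215104) = √0.000685045 = 0.026173.
z* = 1.960 at the 95% level. Margin = 1.960·0.026173 = 0.05130.
CI: 0.28290 ± 0.05130 = (0.2316, 0.3342).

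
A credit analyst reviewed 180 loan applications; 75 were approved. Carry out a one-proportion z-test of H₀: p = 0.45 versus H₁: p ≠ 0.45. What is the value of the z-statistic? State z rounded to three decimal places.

z = -0.899

With x = 75 successes in n = 180, p̂ = 0.41667.
Null standard error: √(0.45·0.55/180) = √0.001375000 = 0.037081.
z = (0.41667 − 0.45)/0.037081 = -0.03333/0.037081 = -0.899.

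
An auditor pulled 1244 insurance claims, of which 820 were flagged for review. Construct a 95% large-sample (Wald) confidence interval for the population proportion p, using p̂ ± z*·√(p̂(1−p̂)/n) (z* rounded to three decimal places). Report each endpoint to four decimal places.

p̂ = 820/1244 = 0.65916.
Standard error of p̂: √(0.224667/1244) = √0.000180600 = 0.013439.
z* = 1.960 at the 95% level.
Margin of error: 1.960 × 0.013439 = 0.02634.
CI: 0.65916 ± 0.02634 = (0.6328, 0.6855).

(0.6328, 0.6855)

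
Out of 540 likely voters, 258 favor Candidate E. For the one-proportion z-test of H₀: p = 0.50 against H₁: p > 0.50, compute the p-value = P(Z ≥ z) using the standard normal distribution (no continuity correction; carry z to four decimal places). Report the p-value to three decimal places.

Sample proportion p̂ = 258/540 = 0.47778.
Under H₀, SE = √(p₀(1−p₀)/n) = √(0.50·0.50/540) = √0.000462963 = 0.021517.
Test statistic (full precision, shown to 4 dp): z = (258/540 − 0.50)/SE₀ ≈ -1.0328.
p-value = P(Z ≥ z) with z = -1.0328 → 0.849.

p-value = 0.849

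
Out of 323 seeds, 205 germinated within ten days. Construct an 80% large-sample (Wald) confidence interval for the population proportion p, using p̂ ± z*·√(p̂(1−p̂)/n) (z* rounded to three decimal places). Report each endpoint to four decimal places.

(0.6003, 0.6690)

Sample proportion p̂ = 205/323 = 0.63467.
Standard error of p̂: √(0.231863/323) = √0.000717841 = 0.026793.
The 80% critical value is z* = 1.282.
Margin = 1.282·0.026793 = 0.03435.
So the interval runs from 0.6003 to 0.6690.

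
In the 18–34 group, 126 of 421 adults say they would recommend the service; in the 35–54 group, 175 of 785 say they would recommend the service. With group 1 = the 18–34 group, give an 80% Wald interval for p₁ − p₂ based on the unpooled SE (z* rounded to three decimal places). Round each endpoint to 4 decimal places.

(0.0420, 0.1107)

p̂₁ = 0.29929, p̂₂ = 0.22293, so the observed difference is 0.07636.
SE = √(0.000498134 + 0.000220678) = √0.000718812 = 0.026811.
z* = 1.282 at the 80% level. Margin = 1.282·0.026811 = 0.03437.
CI: 0.07636 ± 0.03437 = (0.0420, 0.1107).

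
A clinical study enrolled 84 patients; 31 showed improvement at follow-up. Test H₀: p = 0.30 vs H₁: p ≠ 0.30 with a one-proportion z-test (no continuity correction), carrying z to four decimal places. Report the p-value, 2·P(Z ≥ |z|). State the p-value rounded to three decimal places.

p̂ = 31/84 = 0.36905.
Null standard error: √(0.30·0.70/84) = √0.002500000 = 0.050000.
Test statistic (full precision, shown to 4 dp): z = (31/84 − 0.30)/SE₀ ≈ 1.3810.
From the standard normal, 2·P(Z ≥ |z|) = 0.167.

p-value = 0.167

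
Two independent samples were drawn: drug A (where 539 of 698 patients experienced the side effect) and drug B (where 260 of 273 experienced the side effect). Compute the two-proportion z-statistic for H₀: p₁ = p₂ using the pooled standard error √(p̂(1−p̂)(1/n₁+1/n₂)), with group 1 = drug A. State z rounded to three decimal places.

p̂₁ = 539/698 = 0.77221, p̂₂ = 260/273 = 0.95238.
Pooling: p̂ = 799/971 = 0.82286.
Pooled SE = √[0.1457595·0.00509567] ≈ 0.027253.
z = (p̂₁ − p̂₂)/SE = (0.77221 − 0.95238)/0.027253 = -0.18017/0.027253 = -6.611.

z = -6.611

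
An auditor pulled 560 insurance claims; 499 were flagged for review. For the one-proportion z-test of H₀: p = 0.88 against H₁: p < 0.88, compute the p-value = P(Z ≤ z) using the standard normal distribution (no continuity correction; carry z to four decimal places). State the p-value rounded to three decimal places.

p-value = 0.790

With x = 499 successes in n = 560, p̂ = 0.89107.
Under H₀, SE = √(p₀(1−p₀)/n) = √(0.88·0.12/560) = √0.000188571 = 0.013732.
z = (p̂ − p₀)/SE = (499/560 − 0.88)/0.013732 ≈ 0.8062.
p-value = P(Z ≤ z) with z = 0.8062 → 0.790.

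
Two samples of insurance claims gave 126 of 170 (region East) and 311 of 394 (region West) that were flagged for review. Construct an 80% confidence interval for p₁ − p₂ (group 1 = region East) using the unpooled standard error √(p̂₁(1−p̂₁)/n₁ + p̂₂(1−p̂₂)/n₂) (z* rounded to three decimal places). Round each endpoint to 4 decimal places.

p̂₁ = 126/170 = 0.74118, p̂₂ = 311/394 = 0.78934; p̂₁ − p̂₂ = -0.04816.
Unpooled SE = √(p̂₁(1−p̂₁)/n₁ + p̂₂(1−p̂₂)/n₂) = √(0.001128435 + 0.000422036) = 0.039376.
The 80% critical value is z* = 1.282. Margin of error = 0.05048.
CI: -0.04816 ± 0.05048 = (-0.0986, 0.0023).

(-0.0986, 0.0023)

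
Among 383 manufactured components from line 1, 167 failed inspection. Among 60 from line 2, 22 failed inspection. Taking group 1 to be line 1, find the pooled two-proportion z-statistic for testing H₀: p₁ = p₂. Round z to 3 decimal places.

z = 1.010

Sample proportions: p̂₁ = 167/383 = 0.43603 and p̂₂ = 22/60 = 0.36667.
Pooling: p̂ = 189/443 = 0.42664.
Pooled SE = √[0.2446178·0.01927763] ≈ 0.068671.
z = 0.06936/0.068671 = 1.010.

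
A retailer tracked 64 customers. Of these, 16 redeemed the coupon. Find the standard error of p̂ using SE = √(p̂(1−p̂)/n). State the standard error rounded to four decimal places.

With x = 16 successes in n = 64, p̂ = 0.25000.
p̂(1−p̂) = 0.187500.
Dividing by n and taking the root: √0.002929688 = 0.0541.

SE = 0.0541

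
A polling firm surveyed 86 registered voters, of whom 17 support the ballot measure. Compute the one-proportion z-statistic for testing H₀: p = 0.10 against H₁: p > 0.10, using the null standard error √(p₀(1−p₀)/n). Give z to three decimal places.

z = 3.019

p̂ = 17/86 = 0.19767.
SE₀ = √(0.10·0.90/86) = 0.032350.
z = (p̂ − p₀)/SE = (0.19767 − 0.10)/0.032350 = 3.019.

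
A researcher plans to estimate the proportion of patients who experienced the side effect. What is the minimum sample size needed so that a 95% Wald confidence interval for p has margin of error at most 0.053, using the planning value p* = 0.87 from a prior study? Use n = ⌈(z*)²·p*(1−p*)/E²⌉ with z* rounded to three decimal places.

n = 155

For 95% confidence, z* = 1.960.
p*(1−p*) = 0.87·0.13 = 0.1131.
Required n before rounding: 3.841600 × 0.1131 / 0.053² = 154.676.
Rounding up, n = 155.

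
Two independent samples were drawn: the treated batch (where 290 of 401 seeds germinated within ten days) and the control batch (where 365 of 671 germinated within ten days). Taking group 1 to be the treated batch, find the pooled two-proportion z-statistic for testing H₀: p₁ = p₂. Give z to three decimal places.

z = 5.824

Sample proportions: p̂₁ = 290/401 = 0.72319 and p̂₂ = 365/671 = 0.54396.
Pooled p̂ = (290+365)/(401+671) = 655/1072 = 0.61101.
SE = √[p̂(1−p̂)(1/n₁+1/n₂)] = √[0.61101·0.38899·(1/401+1/671)] ≈ 0.030772.
z = 0.17923/0.030772 = 5.824.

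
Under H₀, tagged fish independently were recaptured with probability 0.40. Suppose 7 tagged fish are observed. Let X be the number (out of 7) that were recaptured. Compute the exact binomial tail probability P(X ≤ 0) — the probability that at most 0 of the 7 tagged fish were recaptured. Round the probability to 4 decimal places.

X ~ Binomial(n=7, p=0.40).
P(X ≤ 0) = C(7,0)·0.40^0·0.60^7.
= 0.027994 = 0.0280.

P = 0.0280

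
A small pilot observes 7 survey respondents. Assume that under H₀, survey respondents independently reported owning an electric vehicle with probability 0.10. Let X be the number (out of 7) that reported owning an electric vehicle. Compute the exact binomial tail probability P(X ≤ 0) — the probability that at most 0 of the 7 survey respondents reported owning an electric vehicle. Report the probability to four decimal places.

P = 0.4783

X ~ Binomial(n=7, p=0.10).
P(X ≤ 0) = C(7,0)·0.10^0·0.90^7.
= 0.478297 = 0.4783.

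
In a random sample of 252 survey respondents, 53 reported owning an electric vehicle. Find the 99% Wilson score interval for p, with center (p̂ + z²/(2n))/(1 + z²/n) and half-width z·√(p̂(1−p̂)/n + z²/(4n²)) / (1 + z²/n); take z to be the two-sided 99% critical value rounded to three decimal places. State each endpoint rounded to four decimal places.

Here p̂ = 53/252 = 0.21032 and z = 2.576 (z² = 6.635776).
Denominator 1 + z²/n = 1 + 6.635776/252 = 1.026332.
Center = (0.21032 + 0.013166)/1.026332 = 0.21775.
Radicand: p̂(1−p̂)/n + z²/(4n²) = 0.000659064 + 0.000026123 = 0.000685187.
Half-width = 2.576·√0.000685187/1.026332 = 0.06570.
So the interval runs from 0.1521 to 0.2834.

(0.1521, 0.2834)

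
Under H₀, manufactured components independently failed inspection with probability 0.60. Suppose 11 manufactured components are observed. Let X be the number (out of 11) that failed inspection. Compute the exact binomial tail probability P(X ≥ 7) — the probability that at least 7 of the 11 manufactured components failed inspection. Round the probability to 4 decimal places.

P = 0.5328

X ~ Binomial(n=11, p=0.60).
P(X ≥ 7) = Σ_{j=7}^{11} C(11,j)·0.60^j·0.40^{11−j}.
= 0.236490 + 0.177367 + 0.088684 + 0.026605 + 0.003628 = 0.5328.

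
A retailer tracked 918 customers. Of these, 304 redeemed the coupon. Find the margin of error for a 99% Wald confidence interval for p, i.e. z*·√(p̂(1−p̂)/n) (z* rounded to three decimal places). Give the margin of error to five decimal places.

ME = 0.04001

Sample proportion p̂ = 304/918 = 0.33115.
SE(p̂) = √(0.33115·0.66885/918) = 0.015533.
z* = 2.576 at the 99% level.
Margin of error = z*·SE = 2.576 × 0.015533 = 0.04001.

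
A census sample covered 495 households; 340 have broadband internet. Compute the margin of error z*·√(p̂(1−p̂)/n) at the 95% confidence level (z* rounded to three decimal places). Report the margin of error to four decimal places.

ME = 0.0409

Sample proportion p̂ = 340/495 = 0.68687.
Standard error of p̂: √(0.215080/495) = √0.000434505 = 0.020845.
For 95% confidence, z* = 1.960.
So ME = 0.0409.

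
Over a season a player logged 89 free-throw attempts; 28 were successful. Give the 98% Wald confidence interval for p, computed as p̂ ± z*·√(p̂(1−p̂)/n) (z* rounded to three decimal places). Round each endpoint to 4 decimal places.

(0.2001, 0.4291)

The sample proportion is 28/89 = 0.31461.
SE(p̂) = √(0.31461·0.68539/89) = 0.049222.
For 98% confidence, z* = 2.326.
Margin of error: 2.326 × 0.049222 = 0.11449.
CI: 0.31461 ± 0.11449 = (0.2001, 0.4291).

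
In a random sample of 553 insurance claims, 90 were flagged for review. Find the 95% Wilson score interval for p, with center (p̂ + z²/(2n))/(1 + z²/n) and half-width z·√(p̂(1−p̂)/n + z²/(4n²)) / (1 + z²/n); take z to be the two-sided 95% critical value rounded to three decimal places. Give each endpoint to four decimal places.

(0.1343, 0.1958)

p̂ = 90/553 = 0.16275; z = 1.960, so z² = 3.841600.
Denominator 1 + z²/n = 1 + 3.841600/553 = 1.006947.
Adjusted center: (0.16275 + z²/(2n))/1.006947 = 0.16508.
Radicand: p̂(1−p̂)/n + z²/(4n²) = 0.000246404 + 0.000003141 = 0.000249545.
Half-width = z·√(radicand)/denom = 1.960·0.015797/1.006947 = 0.03075.
CI: 0.16508 ± 0.03075 = (0.1343, 0.1958).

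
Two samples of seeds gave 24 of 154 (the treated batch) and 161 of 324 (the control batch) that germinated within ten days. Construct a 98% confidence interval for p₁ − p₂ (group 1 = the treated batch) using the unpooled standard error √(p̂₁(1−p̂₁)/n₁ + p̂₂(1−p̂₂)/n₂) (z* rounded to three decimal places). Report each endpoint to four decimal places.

(-0.4349, -0.2473)

p̂₁ = 24/154 = 0.15584, p̂₂ = 161/324 = 0.49691; p̂₁ − p̂₂ = -0.34107.
Unpooled SE = √(p̂₁(1−p̂₁)/n₁ + p̂₂(1−p̂₂)/n₂) = √(0.000854265 + 0.000771576) = 0.040322.
For 98% confidence, z* = 2.326. Margin of error = 0.09379.
Interval: -0.34107 ± 0.09379 → (-0.4349, -0.2473).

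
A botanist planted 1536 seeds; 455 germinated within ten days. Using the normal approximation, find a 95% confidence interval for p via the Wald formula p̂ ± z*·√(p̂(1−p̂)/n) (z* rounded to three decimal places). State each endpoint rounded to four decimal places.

p̂ = 455/1536 = 0.29622.
SE(p̂) = √(0.29622·0.70378/1536) = 0.011650.
The 95% critical value is z* = 1.960.
Margin = 1.960·0.011650 = 0.02283.
So the interval runs from 0.2734 to 0.3191.

(0.2734, 0.3191)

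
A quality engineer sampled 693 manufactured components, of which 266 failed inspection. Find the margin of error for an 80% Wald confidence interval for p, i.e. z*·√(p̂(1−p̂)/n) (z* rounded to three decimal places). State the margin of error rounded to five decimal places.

With x = 266 successes in n = 693, p̂ = 0.38384.
SE(p̂) = √(0.38384·0.61616/693) = 0.018474.
z* = 1.282 at the 80% level.
So ME = 0.02368.

ME = 0.02368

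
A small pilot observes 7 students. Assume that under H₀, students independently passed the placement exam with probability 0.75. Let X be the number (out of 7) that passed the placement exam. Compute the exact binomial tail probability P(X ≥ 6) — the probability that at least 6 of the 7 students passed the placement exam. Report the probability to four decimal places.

P = 0.4449

X ~ Binomial(n=7, p=0.75).
P(X ≥ 6) = C(7,6)·0.75^6·0.25^1 + C(7,7)·0.75^7·0.25^0.
= 0.311462 + 0.133484 = 0.4449.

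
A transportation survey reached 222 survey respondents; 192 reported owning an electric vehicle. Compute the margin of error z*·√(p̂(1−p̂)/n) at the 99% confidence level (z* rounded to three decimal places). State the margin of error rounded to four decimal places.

ME = 0.0591

p̂ = 192/222 = 0.86486.
Standard error of p̂: √(0.116874/222) = √0.000526458 = 0.022945.
For 99% confidence, z* = 2.576.
So ME = 0.0591.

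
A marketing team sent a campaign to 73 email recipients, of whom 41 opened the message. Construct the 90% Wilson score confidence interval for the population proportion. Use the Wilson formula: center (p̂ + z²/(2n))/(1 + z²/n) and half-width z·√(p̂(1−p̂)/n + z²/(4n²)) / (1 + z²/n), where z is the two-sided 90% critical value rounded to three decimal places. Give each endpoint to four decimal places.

(0.4656, 0.6533)

p̂ = 41/73 = 0.56164; z = 1.645, so z² = 2.706025.
Denominator 1 + z²/n = 1 + 2.706025/73 = 1.037069.
Center = (0.56164 + 0.018534)/1.037069 = 0.55944.
Radicand: p̂(1−p̂)/n + z²/(4n²) = 0.003372603 + 0.000126948 = 0.003499551.
Half-width = 1.645·√0.003499551/1.037069 = 0.09383.
Interval: 0.55944 ± 0.09383 → (0.4656, 0.6533).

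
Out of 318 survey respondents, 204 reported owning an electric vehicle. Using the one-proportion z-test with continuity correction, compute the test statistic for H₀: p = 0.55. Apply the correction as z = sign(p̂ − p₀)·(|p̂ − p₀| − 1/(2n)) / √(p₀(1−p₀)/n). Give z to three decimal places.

p̂ = 204/318 = 0.64151. p̂ − p₀ = 0.091509.
1/(2n) = 0.001572.
Corrected numerator: |0.091509| − 0.001572 = 0.089937.
SE₀ = √(0.55·0.45/318) = 0.027898.
z = (+)0.089937/0.027898 = 3.224.

z = 3.224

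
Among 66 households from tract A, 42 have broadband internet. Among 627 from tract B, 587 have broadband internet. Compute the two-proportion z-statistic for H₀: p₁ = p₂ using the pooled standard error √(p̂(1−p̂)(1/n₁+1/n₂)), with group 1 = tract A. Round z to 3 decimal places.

Sample proportions: p̂₁ = 42/66 = 0.63636 and p̂₂ = 587/627 = 0.93620.
Pooled p̂ = (42+587)/(66+627) = 629/693 = 0.90765.
SE = √[p̂(1−p̂)(1/n₁+1/n₂)] = √[0.90765·0.09235·(1/66+1/627)] ≈ 0.037466.
z = -0.29984/0.037466 = -8.003.

z = -8.003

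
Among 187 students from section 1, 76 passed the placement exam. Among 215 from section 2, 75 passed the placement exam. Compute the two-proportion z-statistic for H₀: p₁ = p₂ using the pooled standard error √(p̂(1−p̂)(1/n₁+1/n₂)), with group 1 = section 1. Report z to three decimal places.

z = 1.189

p̂₁ = 76/187 = 0.40642, p̂₂ = 75/215 = 0.34884.
Pooled p̂ = (76+75)/(187+215) = 151/402 = 0.37562.
SE = √[p̂(1−p̂)(1/n₁+1/n₂)] = √[0.37562·0.62438·(1/187+1/215)] ≈ 0.048425.
z = 0.05758/0.048425 = 1.189.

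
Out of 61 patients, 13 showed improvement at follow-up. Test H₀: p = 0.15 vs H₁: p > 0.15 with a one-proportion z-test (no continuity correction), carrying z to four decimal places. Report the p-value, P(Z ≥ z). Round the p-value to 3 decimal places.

The sample proportion is 13/61 = 0.21311.
Null standard error: √(0.15·0.85/61) = √0.002090164 = 0.045718.
z = (p̂ − p₀)/SE = (13/61 − 0.15)/0.045718 ≈ 1.3805.
From the standard normal, P(Z ≥ z) = 0.084.

p-value = 0.084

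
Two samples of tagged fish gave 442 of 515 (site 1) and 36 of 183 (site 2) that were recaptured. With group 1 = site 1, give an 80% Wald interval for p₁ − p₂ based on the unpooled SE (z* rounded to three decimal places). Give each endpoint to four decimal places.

(0.6190, 0.7040)

p̂₁ = 0.85825, p̂₂ = 0.19672, so the observed difference is 0.66153.
SE = √(0.000236224 + 0.000863508) = √0.001099732 = 0.033162.
The 80% critical value is z* = 1.282. Margin = 1.282·0.033162 = 0.04251.
Interval: 0.66153 ± 0.04251 → (0.6190, 0.7040).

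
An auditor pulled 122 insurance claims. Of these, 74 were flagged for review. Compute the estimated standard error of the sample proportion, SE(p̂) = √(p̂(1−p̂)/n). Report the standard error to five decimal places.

Sample proportion p̂ = 74/122 = 0.60656.
p̂(1−p̂) = 0.60656·0.39344 = 0.238645.
SE = √(0.238645/122) = 0.04423.

SE = 0.04423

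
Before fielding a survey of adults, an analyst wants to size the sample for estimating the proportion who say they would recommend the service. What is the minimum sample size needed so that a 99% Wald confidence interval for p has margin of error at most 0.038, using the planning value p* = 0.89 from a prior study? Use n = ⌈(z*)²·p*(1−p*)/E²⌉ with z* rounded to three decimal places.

n = 450

The 99% critical value is z* = 2.576.
p*(1−p*) = 0.89·0.11 = 0.0979.
Required n before rounding: 6.635776 × 0.0979 / 0.038² = 449.891.
Rounding up, n = 450.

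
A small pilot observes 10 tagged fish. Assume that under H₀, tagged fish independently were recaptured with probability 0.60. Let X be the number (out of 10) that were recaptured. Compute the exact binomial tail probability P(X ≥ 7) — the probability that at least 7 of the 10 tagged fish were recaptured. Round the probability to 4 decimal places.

P = 0.3823

X ~ Binomial(n=10, p=0.60).
P(X ≥ 7) = C(10,7)·0.60^7·0.40^3 + C(10,8)·0.60^8·0.40^2 + C(10,9)·0.60^9·0.40^1 + C(10,10)·0.60^10·0.40^0.
= 0.214991 + 0.120932 + 0.040311 + 0.006047 = 0.3823.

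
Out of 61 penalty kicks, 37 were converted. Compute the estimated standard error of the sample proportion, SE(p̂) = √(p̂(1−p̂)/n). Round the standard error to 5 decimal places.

SE = 0.06255

With x = 37 successes in n = 61, p̂ = 0.60656.
p̂(1−p̂) = 0.238645.
Dividing by n and taking the root: √0.003912213 = 0.06255.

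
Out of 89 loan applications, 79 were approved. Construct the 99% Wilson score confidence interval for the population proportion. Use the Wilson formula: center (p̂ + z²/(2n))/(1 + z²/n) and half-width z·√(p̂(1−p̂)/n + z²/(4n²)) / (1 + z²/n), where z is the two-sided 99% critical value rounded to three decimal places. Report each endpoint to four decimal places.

(0.7733, 0.9482)

p̂ = 79/89 = 0.88764; z = 2.576, so z² = 6.635776.
Denominator 1 + z²/n = 1 + 6.635776/89 = 1.074559.
Adjusted center: (0.88764 + z²/(2n))/1.074559 = 0.86074.
Radicand: p̂(1−p̂)/n + z²/(4n²) = 0.001120617 + 0.000209436 = 0.001330053.
Half-width = z·√(radicand)/denom = 2.576·0.036470/1.074559 = 0.08743.
Interval: 0.86074 ± 0.08743 → (0.7733, 0.9482).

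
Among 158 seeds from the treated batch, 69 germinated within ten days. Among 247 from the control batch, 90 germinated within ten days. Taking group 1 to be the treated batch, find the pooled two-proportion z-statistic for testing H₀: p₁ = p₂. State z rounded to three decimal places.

z = 1.454

p̂₁ = 69/158 = 0.43671, p̂₂ = 90/247 = 0.36437.
Pooled p̂ = (69+90)/(158+247) = 159/405 = 0.39259.
Pooled SE = √[0.2384636·0.01037770] ≈ 0.049746.
z = (p̂₁ − p̂₂)/SE = (0.43671 − 0.36437)/0.049746 = 0.07234/0.049746 = 1.454.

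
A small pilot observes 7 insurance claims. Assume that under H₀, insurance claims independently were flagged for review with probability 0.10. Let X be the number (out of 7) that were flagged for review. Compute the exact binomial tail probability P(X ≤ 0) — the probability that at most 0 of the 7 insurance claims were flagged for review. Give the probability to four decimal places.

X ~ Binomial(n=7, p=0.10).
P(X ≤ 0) = C(7,0)·0.10^0·0.90^7.
= 0.478297 = 0.4783.

P = 0.4783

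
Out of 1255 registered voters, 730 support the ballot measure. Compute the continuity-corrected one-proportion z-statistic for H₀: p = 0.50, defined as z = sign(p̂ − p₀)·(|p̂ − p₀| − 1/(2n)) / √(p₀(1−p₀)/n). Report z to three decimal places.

With x = 730 successes in n = 1255, p̂ = 0.58167. p̂ − p₀ = 0.081673.
Continuity correction 1/(2n) = 1/2510 = 0.000398.
Corrected numerator: |0.081673| − 0.000398 = 0.081275.
Under H₀, SE = √(p₀(1−p₀)/n) = √(0.50·0.50/1255) = √0.000199203 = 0.014114.
z = (+)0.081275/0.014114 = 5.758.

z = 5.758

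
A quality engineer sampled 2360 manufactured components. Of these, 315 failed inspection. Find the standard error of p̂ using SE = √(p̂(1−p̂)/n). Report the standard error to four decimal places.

SE = 0.0070

With x = 315 successes in n = 2360, p̂ = 0.13347.
p̂(1−p̂) = 0.13347·0.86653 = 0.115656.
SE = √(0.115656/2360) = √0.000049007 = 0.0070.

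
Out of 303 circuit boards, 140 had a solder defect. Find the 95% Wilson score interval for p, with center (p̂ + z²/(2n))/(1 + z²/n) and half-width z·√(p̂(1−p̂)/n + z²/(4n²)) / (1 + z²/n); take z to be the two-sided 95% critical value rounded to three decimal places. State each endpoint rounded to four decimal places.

(0.4067, 0.5183)

p̂ = 140/303 = 0.46205; z = 1.960, so z² = 3.841600.
1 + z²/n = 1.012679.
Adjusted center: (0.46205 + z²/(2n))/1.012679 = 0.46252.
Radicand: p̂(1−p̂)/n + z²/(4n²) = 0.000820328 + 0.000010461 = 0.000830789.
Half-width = 1.960·√0.000830789/1.012679 = 0.05579.
So the interval runs from 0.4067 to 0.5183.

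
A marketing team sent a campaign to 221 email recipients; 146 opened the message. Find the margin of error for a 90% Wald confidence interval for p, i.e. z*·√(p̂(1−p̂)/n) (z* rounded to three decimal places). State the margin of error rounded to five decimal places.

ME = 0.05239

With x = 146 successes in n = 221, p̂ = 0.66063.
SE(p̂) = √(0.66063·0.33937/221) = 0.031851.
z* = 1.645 at the 90% level.
Margin of error = z*·SE = 1.645 × 0.031851 = 0.05239.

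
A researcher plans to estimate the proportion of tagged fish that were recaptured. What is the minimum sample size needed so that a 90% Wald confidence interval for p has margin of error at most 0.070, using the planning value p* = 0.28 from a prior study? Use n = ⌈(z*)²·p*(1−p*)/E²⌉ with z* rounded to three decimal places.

z* = 1.645 at the 90% level.
p*(1−p*) = 0.2016.
Required n before rounding: 2.706025 × 0.2016 / 0.070² = 111.334.
⌈111.334⌉ = 112.

n = 112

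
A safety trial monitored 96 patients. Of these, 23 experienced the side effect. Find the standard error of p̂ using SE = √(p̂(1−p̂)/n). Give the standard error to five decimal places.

SE = 0.04356

p̂ = 23/96 = 0.23958.
p̂(1−p̂) = 0.182181.
SE = √(0.182181/96) = √0.001897719 = 0.04356.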